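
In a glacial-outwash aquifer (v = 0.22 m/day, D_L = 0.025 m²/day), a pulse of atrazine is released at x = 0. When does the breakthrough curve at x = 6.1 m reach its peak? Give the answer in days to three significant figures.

27.2 days

For the 1D instantaneous-source solution, setting ∂C/∂t = 0 at fixed x gives v²t² + 2Dt − x² = 0, so t = (√(D² + v²x²) − D)/v².
√(D² + v²x²) = √(0.025² + 0.22² × 6.1²) = 1.342; v² = 0.0484.
t = (1.342 − 0.025)/0.0484 = 27.2 days (vs. the pure-advection estimate x/v = 27.7 d).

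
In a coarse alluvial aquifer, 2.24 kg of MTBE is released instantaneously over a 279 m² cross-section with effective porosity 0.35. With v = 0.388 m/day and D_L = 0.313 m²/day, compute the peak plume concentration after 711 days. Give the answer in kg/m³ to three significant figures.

0.000434 kg/m³

The peak of an instantaneous 1D plume sits at x = vt; there the Gaussian factor is 1 and C_max = M/(n_e·A·√(4πDt)), where n_e·A is the pore area the mass is dissolved in.
√(4πDt) = √(4π × 0.313 × 711) = 52.88 m, so C_max = 2.24/(0.35 × 279 × 52.88) = 0.000434 kg/m³.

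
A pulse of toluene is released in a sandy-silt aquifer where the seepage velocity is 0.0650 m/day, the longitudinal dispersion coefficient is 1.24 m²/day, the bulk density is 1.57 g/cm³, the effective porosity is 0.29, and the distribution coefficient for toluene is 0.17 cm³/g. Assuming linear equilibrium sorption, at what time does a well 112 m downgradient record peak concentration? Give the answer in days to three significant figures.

Retardation factor R = 1 + ρ_b·K_d/n = 1 + 1.57 × 0.17/0.29 = 1.920.
Sorption retards both mechanisms: v_R = v/R = 0.03385 m/day, D_R = D/R = 0.6458 m²/day.
Peak time from v_R²t² + 2D_R t − x² = 0: t = (√(D_R² + v_R²x²) − D_R)/v_R².
√(D_R² + v_R²x²) = √(0.6458² + 0.03385² × 112²) = 3.846; v_R² = 0.001146.
t = (3.846 − 0.6458)/0.001146 = 2790 days.

2790 days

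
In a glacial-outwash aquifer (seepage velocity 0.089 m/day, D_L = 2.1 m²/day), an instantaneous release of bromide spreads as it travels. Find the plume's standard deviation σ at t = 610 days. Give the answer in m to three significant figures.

Dispersive spreading gives a Gaussian with σ² = 2Dt; advection only shifts the center.
σ = √(2 × 2.1 × 610) = 50.6 m.

50.6 m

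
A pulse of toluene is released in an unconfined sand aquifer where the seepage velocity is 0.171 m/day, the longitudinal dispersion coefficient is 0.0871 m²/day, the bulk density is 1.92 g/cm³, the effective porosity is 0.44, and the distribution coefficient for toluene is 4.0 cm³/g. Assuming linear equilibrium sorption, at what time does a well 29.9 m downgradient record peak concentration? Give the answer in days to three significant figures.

Retardation factor R = 1 + ρ_b·K_d/n = 1 + 1.92 × 4.0/0.44 = 18.45.
Sorption retards both mechanisms: v_R = v/R = 0.009268 m/day, D_R = D/R = 0.004721 m²/day.
Peak time from v_R²t² + 2D_R t − x² = 0: t = (√(D_R² + v_R²x²) − D_R)/v_R².
√(D_R² + v_R²x²) = √(0.004721² + 0.009268² × 29.9²) = 0.2772; v_R² = 8.590e-05.
t = (0.2772 − 0.004721)/8.590e-05 = 3170 days.

3170 days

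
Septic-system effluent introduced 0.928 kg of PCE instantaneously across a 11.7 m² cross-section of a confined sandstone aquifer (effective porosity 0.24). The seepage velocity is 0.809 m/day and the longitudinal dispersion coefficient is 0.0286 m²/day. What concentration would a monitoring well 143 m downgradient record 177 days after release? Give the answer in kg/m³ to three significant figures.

For an instantaneous plane source, C(x,t) = M/(n_e·A·√(4πDt)) · exp(−(x−vt)²/(4Dt)), with n_e·A the pore (flow) area.
Plume center vt = 0.809 × 177 = 143.193 m, so the well at 143 m is 0.193 m upgradient of the peak.
√(4πDt) = 7.976 m, giving peak height M/(n_e·A·√(4πDt)) = 0.928/(0.24 × 11.7 × 7.976) = 0.04143 kg/m³.
(x−vt)²/(4Dt) = (-0.193)²/(4 × 0.0286 × 177) = 0.001840; exp(−0.001840) = 0.9982.
C = 0.04143 × 0.9982 = 0.0414 kg/m³.

0.0414 kg/m³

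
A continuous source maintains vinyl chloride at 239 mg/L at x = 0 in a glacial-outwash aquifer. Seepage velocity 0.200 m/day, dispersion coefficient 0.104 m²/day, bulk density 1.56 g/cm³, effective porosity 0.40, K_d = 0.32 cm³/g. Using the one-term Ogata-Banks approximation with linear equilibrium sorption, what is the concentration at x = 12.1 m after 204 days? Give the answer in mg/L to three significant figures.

Retardation factor R = 1 + ρ_b·K_d/n = 1 + 1.56 × 0.32/0.40 = 2.248.
Sorption retards both mechanisms: v_R = v/R = 0.08897 m/day, D_R = D/R = 0.04626 m²/day.
v_R·t = 0.08897 × 204 = 18.14988 m; 2√(D_R t) = 6.144 m; argument = (12.1 − 18.14988)/6.144 = -0.9847.
C = C₀ × ½·erfc(-0.9847) = 239 × 0.9181 = 219 mg/L.

219 mg/L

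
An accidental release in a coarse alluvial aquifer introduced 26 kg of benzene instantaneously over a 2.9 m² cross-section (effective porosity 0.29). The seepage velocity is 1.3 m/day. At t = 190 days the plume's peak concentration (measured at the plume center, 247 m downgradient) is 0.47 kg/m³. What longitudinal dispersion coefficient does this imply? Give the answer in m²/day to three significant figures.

At the plume center C_max = M/(n_e·A·√(4πDt)), so D = M²/(4πt·(n_e·A·C_max)²).
n_e·A·C_max = 0.29 × 2.9 × 0.47 = 0.3953 kg/m.
D = 26²/(4π × 190 × 0.3953²) = 1.81 m²/day.

1.81 m²/day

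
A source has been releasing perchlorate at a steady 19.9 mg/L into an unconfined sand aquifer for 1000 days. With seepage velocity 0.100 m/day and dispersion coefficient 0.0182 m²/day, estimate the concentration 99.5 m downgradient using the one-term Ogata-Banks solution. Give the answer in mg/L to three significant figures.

For a continuous step input, C/C₀ ≈ ½·erfc((x−vt)/(2√(Dt))).
vt = 0.100 × 1000 = 100 m and 2√(Dt) = 2√(0.0182 × 1000) = 8.532 m.
Argument (x−vt)/(2√(Dt)) = (99.5 − 100)/8.532 = -0.05860; ½·erfc(-0.05860) = 0.5330.
C = 19.9 × 0.5330 = 10.6 mg/L.

10.6 mg/L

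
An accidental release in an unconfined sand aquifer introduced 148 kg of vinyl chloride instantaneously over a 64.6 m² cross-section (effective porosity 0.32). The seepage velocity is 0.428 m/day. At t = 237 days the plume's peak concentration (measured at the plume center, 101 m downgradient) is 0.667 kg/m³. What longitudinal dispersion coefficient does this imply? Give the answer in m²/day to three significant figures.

0.0387 m²/day

At the plume center C_max = M/(n_e·A·√(4πDt)), so D = M²/(4πt·(n_e·A·C_max)²).
n_e·A·C_max = 0.32 × 64.6 × 0.667 = 13.79 kg/m.
D = 148²/(4π × 237 × 13.79²) = 0.0387 m²/day.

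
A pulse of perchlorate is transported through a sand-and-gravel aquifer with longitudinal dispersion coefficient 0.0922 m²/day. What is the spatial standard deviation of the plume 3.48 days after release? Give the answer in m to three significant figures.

Dispersive spreading gives a Gaussian with σ² = 2Dt; advection only shifts the center.
σ = √(2 × 0.0922 × 3.48) = 0.801 m.

0.801 m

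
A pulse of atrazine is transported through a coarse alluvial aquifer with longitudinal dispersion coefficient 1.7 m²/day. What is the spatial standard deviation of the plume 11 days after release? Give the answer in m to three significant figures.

6.12 m

Dispersive spreading gives a Gaussian with σ² = 2Dt; advection only shifts the center.
σ = √(2 × 1.7 × 11) = 6.12 m.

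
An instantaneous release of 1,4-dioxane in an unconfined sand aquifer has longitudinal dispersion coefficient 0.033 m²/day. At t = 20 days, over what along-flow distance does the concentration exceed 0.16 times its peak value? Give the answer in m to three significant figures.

4.40 m

The plume is Gaussian with σ = √(2Dt) = √(2 × 0.033 × 20) = 1.149 m.
C/C_peak = exp(−Δx²/(2σ²)) = 0.16 ⇒ Δx = σ·√(−2 ln 0.16) = 1.149 × 1.914 = 2.199 m.
Width = 2Δx = 4.40 m.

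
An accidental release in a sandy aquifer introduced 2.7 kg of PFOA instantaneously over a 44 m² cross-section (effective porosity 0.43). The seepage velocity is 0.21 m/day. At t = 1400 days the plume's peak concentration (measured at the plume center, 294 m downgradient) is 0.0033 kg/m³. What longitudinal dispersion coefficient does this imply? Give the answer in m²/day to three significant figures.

At the plume center C_max = M/(n_e·A·√(4πDt)), so D = M²/(4πt·(n_e·A·C_max)²).
n_e·A·C_max = 0.43 × 44 × 0.0033 = 0.06244 kg/m.
D = 2.7²/(4π × 1400 × 0.06244²) = 0.106 m²/day.

0.106 m²/day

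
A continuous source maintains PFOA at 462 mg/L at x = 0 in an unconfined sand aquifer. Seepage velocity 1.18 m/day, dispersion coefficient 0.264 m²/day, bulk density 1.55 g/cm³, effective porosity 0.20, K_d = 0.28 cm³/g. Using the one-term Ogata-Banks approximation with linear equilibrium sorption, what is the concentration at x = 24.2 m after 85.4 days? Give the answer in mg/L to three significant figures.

452 mg/L

Retardation factor R = 1 + ρ_b·K_d/n = 1 + 1.55 × 0.28/0.20 = 3.170.
Sorption retards both mechanisms: v_R = v/R = 0.3722 m/day, D_R = D/R = 0.08328 m²/day.
v_R·t = 0.3722 × 85.4 = 31.78588 m; 2√(D_R t) = 5.334 m; argument = (24.2 − 31.78588)/5.334 = -1.422.
C = C₀ × ½·erfc(-1.422) = 462 × 0.9778 = 452 mg/L.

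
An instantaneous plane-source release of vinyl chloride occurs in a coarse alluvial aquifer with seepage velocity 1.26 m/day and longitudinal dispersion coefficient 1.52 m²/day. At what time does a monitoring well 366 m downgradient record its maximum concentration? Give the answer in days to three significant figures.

For the 1D instantaneous-source solution, setting ∂C/∂t = 0 at fixed x gives v²t² + 2Dt − x² = 0, so t = (√(D² + v²x²) − D)/v².
√(D² + v²x²) = √(1.52² + 1.26² × 366²) = 461.2; v² = 1.5876.
t = (461.2 − 1.52)/1.5876 = 290 days (vs. the pure-advection estimate x/v = 290 d).

290 days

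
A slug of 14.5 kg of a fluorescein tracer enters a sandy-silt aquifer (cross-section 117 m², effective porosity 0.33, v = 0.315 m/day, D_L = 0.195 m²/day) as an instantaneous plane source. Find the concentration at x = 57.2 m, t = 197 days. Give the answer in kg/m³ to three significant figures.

For an instantaneous plane source, C(x,t) = M/(n_e·A·√(4πDt)) · exp(−(x−vt)²/(4Dt)), with n_e·A the pore (flow) area.
Plume center vt = 0.315 × 197 = 62.055 m, so the well at 57.2 m is 4.855 m upgradient of the peak.
√(4πDt) = 21.97 m, giving peak height M/(n_e·A·√(4πDt)) = 14.5/(0.33 × 117 × 21.97) = 0.01709 kg/m³.
(x−vt)²/(4Dt) = (-4.855)²/(4 × 0.195 × 197) = 0.1534; exp(−0.1534) = 0.8578.
C = 0.01709 × 0.8578 = 0.0147 kg/m³.

0.0147 kg/m³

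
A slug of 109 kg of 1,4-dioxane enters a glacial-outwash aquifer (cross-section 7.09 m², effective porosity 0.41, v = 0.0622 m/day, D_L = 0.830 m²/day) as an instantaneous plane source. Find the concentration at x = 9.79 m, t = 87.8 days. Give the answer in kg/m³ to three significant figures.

For an instantaneous plane source, C(x,t) = M/(n_e·A·√(4πDt)) · exp(−(x−vt)²/(4Dt)), with n_e·A the pore (flow) area.
Plume center vt = 0.0622 × 87.8 = 5.46116 m, so the well at 9.79 m is 4.32884 m downgradient of the peak.
√(4πDt) = 30.26 m, giving peak height M/(n_e·A·√(4πDt)) = 109/(0.41 × 7.09 × 30.26) = 1.239 kg/m³.
(x−vt)²/(4Dt) = (4.32884)²/(4 × 0.830 × 87.8) = 0.06429; exp(−0.06429) = 0.9377.
C = 1.239 × 0.9377 = 1.16 kg/m³.

1.16 kg/m³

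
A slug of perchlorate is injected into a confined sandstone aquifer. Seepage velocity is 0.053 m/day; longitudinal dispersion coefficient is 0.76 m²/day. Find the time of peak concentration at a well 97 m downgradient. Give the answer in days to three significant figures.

1580 days

For the 1D instantaneous-source solution, setting ∂C/∂t = 0 at fixed x gives v²t² + 2Dt − x² = 0, so t = (√(D² + v²x²) − D)/v².
√(D² + v²x²) = √(0.76² + 0.053² × 97²) = 5.197; v² = 0.002809.
t = (5.197 − 0.76)/0.002809 = 1580 days (vs. the pure-advection estimate x/v = 1830 d).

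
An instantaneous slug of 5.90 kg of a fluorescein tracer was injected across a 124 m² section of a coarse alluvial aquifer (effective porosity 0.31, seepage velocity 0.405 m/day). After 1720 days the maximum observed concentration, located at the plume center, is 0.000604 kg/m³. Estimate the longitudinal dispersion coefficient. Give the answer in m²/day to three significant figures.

2.99 m²/day

At the plume center C_max = M/(n_e·A·√(4πDt)), so D = M²/(4πt·(n_e·A·C_max)²).
n_e·A·C_max = 0.31 × 124 × 0.000604 = 0.02322 kg/m.
D = 5.90²/(4π × 1720 × 0.02322²) = 2.99 m²/day.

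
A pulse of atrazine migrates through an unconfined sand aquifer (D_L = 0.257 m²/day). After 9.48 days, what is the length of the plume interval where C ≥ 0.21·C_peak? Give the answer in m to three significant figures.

7.80 m

The plume is Gaussian with σ = √(2Dt) = √(2 × 0.257 × 9.48) = 2.207 m.
C/C_peak = exp(−Δx²/(2σ²)) = 0.21 ⇒ Δx = σ·√(−2 ln 0.21) = 2.207 × 1.767 = 3.900 m.
Width = 2Δx = 7.80 m.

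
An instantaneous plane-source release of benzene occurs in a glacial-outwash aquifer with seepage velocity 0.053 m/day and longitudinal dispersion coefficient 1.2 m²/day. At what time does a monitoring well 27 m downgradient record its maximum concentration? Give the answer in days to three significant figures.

For the 1D instantaneous-source solution, setting ∂C/∂t = 0 at fixed x gives v²t² + 2Dt − x² = 0, so t = (√(D² + v²x²) − D)/v².
√(D² + v²x²) = √(1.2² + 0.053² × 27²) = 1.868; v² = 0.002809.
t = (1.868 − 1.2)/0.002809 = 238 days (vs. the pure-advection estimate x/v = 509 d).

238 days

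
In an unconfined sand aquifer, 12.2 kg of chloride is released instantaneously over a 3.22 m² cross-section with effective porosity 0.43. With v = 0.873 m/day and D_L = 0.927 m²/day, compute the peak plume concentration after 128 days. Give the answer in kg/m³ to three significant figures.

The peak of an instantaneous 1D plume sits at x = vt; there the Gaussian factor is 1 and C_max = M/(n_e·A·√(4πDt)), where n_e·A is the pore area the mass is dissolved in.
√(4πDt) = √(4π × 0.927 × 128) = 38.61 m, so C_max = 12.2/(0.43 × 3.22 × 38.61) = 0.228 kg/m³.

0.228 kg/m³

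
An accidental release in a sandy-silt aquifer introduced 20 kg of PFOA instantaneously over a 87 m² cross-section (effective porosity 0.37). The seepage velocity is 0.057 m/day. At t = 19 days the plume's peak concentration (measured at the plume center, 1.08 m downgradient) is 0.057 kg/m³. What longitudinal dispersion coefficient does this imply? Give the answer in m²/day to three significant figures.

0.498 m²/day

At the plume center C_max = M/(n_e·A·√(4πDt)), so D = M²/(4πt·(n_e·A·C_max)²).
n_e·A·C_max = 0.37 × 87 × 0.057 = 1.835 kg/m.
D = 20²/(4π × 19 × 1.835²) = 0.498 m²/day.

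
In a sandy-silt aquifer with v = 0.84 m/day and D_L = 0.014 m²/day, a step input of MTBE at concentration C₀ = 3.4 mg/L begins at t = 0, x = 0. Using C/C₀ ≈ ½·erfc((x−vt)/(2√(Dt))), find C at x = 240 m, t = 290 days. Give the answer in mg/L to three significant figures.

3.05 mg/L

For a continuous step input, C/C₀ ≈ ½·erfc((x−vt)/(2√(Dt))).
vt = 0.84 × 290 = 243.6 m and 2√(Dt) = 2√(0.014 × 290) = 4.030 m.
Argument (x−vt)/(2√(Dt)) = (240 − 243.6)/4.030 = -0.8933; ½·erfc(-0.8933) = 0.8968.
C = 3.4 × 0.8968 = 3.05 mg/L.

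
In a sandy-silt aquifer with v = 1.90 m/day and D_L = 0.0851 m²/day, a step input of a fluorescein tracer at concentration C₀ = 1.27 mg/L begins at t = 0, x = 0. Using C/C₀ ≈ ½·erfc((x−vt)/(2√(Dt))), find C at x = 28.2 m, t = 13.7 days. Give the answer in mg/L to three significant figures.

For a continuous step input, C/C₀ ≈ ½·erfc((x−vt)/(2√(Dt))).
vt = 1.90 × 13.7 = 26.03 m and 2√(Dt) = 2√(0.0851 × 13.7) = 2.160 m.
Argument (x−vt)/(2√(Dt)) = (28.2 − 26.03)/2.160 = 1.005; ½·erfc(1.005) = 0.07762.
C = 1.27 × 0.07762 = 0.0986 mg/L.

0.0986 mg/L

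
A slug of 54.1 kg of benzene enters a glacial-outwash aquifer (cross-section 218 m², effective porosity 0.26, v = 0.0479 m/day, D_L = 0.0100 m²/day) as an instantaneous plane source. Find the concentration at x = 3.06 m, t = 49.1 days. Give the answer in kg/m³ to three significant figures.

0.298 kg/m³

For an instantaneous plane source, C(x,t) = M/(n_e·A·√(4πDt)) · exp(−(x−vt)²/(4Dt)), with n_e·A the pore (flow) area.
Plume center vt = 0.0479 × 49.1 = 2.35189 m, so the well at 3.06 m is 0.70811 m downgradient of the peak.
√(4πDt) = 2.484 m, giving peak height M/(n_e·A·√(4πDt)) = 54.1/(0.26 × 218 × 2.484) = 0.3843 kg/m³.
(x−vt)²/(4Dt) = (0.70811)²/(4 × 0.0100 × 49.1) = 0.2553; exp(−0.2553) = 0.7747.
C = 0.3843 × 0.7747 = 0.298 kg/m³.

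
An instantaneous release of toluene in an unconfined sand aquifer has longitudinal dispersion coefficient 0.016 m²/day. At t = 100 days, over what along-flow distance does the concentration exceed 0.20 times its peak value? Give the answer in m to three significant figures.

The plume is Gaussian with σ = √(2Dt) = √(2 × 0.016 × 100) = 1.789 m.
C/C_peak = exp(−Δx²/(2σ²)) = 0.20 ⇒ Δx = σ·√(−2 ln 0.20) = 1.789 × 1.794 = 3.209 m.
Width = 2Δx = 6.42 m.

6.42 m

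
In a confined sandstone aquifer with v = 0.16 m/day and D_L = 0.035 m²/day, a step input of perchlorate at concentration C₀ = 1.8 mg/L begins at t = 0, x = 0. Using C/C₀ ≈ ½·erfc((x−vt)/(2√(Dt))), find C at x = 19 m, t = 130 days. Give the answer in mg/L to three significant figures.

1.30 mg/L

For a continuous step input, C/C₀ ≈ ½·erfc((x−vt)/(2√(Dt))).
vt = 0.16 × 130 = 20.8 m and 2√(Dt) = 2√(0.035 × 130) = 4.266 m.
Argument (x−vt)/(2√(Dt)) = (19 − 20.8)/4.266 = -0.4219; ½·erfc(-0.4219) = 0.7246.
C = 1.8 × 0.7246 = 1.30 mg/L.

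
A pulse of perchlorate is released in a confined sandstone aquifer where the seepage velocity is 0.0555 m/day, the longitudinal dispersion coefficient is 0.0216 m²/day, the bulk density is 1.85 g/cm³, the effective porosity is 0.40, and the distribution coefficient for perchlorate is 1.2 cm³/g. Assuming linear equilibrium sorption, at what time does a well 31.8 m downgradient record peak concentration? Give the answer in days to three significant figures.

3710 days

Retardation factor R = 1 + ρ_b·K_d/n = 1 + 1.85 × 1.2/0.40 = 6.550.
Sorption retards both mechanisms: v_R = v/R = 0.008473 m/day, D_R = D/R = 0.003298 m²/day.
Peak time from v_R²t² + 2D_R t − x² = 0: t = (√(D_R² + v_R²x²) − D_R)/v_R².
√(D_R² + v_R²x²) = √(0.003298² + 0.008473² × 31.8²) = 0.2695; v_R² = 7.179e-05.
t = (0.2695 − 0.003298)/7.179e-05 = 3710 days.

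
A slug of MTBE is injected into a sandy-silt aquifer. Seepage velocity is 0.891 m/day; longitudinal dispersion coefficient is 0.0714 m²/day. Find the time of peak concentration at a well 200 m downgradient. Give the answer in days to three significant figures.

For the 1D instantaneous-source solution, setting ∂C/∂t = 0 at fixed x gives v²t² + 2Dt − x² = 0, so t = (√(D² + v²x²) − D)/v².
√(D² + v²x²) = √(0.0714² + 0.891² × 200²) = 178.2; v² = 0.793881.
t = (178.2 − 0.0714)/0.793881 = 224 days (vs. the pure-advection estimate x/v = 224 d).

224 days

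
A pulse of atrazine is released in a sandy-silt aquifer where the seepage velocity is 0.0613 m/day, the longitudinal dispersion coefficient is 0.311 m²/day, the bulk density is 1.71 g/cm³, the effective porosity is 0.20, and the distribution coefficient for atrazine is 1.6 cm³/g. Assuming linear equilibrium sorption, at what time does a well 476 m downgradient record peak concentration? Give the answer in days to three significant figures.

113000 days

Retardation factor R = 1 + ρ_b·K_d/n = 1 + 1.71 × 1.6/0.20 = 14.68.
Sorption retards both mechanisms: v_R = v/R = 0.004176 m/day, D_R = D/R = 0.02119 m²/day.
Peak time from v_R²t² + 2D_R t − x² = 0: t = (√(D_R² + v_R²x²) − D_R)/v_R².
√(D_R² + v_R²x²) = √(0.02119² + 0.004176² × 476²) = 1.988; v_R² = 1.744e-05.
t = (1.988 − 0.02119)/1.744e-05 = 113000 days.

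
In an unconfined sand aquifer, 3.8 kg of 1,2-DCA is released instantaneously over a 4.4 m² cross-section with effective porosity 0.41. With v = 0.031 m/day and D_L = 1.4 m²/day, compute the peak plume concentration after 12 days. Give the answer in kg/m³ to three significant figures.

The peak of an instantaneous 1D plume sits at x = vt; there the Gaussian factor is 1 and C_max = M/(n_e·A·√(4πDt)), where n_e·A is the pore area the mass is dissolved in.
√(4πDt) = √(4π × 1.4 × 12) = 14.53 m, so C_max = 3.8/(0.41 × 4.4 × 14.53) = 0.145 kg/m³.

0.145 kg/m³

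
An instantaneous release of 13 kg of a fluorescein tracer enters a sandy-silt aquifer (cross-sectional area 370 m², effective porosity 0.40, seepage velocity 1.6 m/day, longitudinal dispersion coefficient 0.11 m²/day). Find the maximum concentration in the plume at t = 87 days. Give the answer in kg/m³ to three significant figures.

The peak of an instantaneous 1D plume sits at x = vt; there the Gaussian factor is 1 and C_max = M/(n_e·A·√(4πDt)), where n_e·A is the pore area the mass is dissolved in.
√(4πDt) = √(4π × 0.11 × 87) = 10.97 m, so C_max = 13/(0.40 × 370 × 10.97) = 0.00801 kg/m³.

0.00801 kg/m³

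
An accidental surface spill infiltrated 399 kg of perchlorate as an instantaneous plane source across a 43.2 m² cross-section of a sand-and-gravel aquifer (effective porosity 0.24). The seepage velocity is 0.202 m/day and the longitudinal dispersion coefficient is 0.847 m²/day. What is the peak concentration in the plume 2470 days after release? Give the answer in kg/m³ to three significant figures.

0.237 kg/m³

The peak of an instantaneous 1D plume sits at x = vt; there the Gaussian factor is 1 and C_max = M/(n_e·A·√(4πDt)), where n_e·A is the pore area the mass is dissolved in.
√(4πDt) = √(4π × 0.847 × 2470) = 162.1 m, so C_max = 399/(0.24 × 43.2 × 162.1) = 0.237 kg/m³.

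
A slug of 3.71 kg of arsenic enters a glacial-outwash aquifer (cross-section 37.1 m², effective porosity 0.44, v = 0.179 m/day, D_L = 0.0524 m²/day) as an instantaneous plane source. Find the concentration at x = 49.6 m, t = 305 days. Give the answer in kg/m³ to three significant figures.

For an instantaneous plane source, C(x,t) = M/(n_e·A·√(4πDt)) · exp(−(x−vt)²/(4Dt)), with n_e·A the pore (flow) area.
Plume center vt = 0.179 × 305 = 54.595 m, so the well at 49.6 m is 4.995 m upgradient of the peak.
√(4πDt) = 14.17 m, giving peak height M/(n_e·A·√(4πDt)) = 3.71/(0.44 × 37.1 × 14.17) = 0.01604 kg/m³.
(x−vt)²/(4Dt) = (-4.995)²/(4 × 0.0524 × 305) = 0.3903; exp(−0.3903) = 0.6769.
C = 0.01604 × 0.6769 = 0.0109 kg/m³.

0.0109 kg/m³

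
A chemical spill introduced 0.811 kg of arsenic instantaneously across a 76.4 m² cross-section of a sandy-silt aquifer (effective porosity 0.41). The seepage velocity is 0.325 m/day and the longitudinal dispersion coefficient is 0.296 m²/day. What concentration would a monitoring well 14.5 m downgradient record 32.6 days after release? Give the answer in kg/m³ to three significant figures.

For an instantaneous plane source, C(x,t) = M/(n_e·A·√(4πDt)) · exp(−(x−vt)²/(4Dt)), with n_e·A the pore (flow) area.
Plume center vt = 0.325 × 32.6 = 10.595 m, so the well at 14.5 m is 3.905 m downgradient of the peak.
√(4πDt) = 11.01 m, giving peak height M/(n_e·A·√(4πDt)) = 0.811/(0.41 × 76.4 × 11.01) = 0.002352 kg/m³.
(x−vt)²/(4Dt) = (3.905)²/(4 × 0.296 × 32.6) = 0.3951; exp(−0.3951) = 0.6736.
C = 0.002352 × 0.6736 = 0.00158 kg/m³.

0.00158 kg/m³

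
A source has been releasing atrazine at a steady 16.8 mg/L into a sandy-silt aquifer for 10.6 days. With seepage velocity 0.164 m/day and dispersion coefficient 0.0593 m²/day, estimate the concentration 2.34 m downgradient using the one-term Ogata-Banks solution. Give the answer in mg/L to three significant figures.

For a continuous step input, C/C₀ ≈ ½·erfc((x−vt)/(2√(Dt))).
vt = 0.164 × 10.6 = 1.7384 m and 2√(Dt) = 2√(0.0593 × 10.6) = 1.586 m.
Argument (x−vt)/(2√(Dt)) = (2.34 − 1.7384)/1.586 = 0.3793; ½·erfc(0.3793) = 0.2958.
C = 16.8 × 0.2958 = 4.97 mg/L.

4.97 mg/L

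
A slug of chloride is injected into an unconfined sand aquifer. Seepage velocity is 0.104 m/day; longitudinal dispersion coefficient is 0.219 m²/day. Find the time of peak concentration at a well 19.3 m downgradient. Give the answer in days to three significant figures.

166 days

For the 1D instantaneous-source solution, setting ∂C/∂t = 0 at fixed x gives v²t² + 2Dt − x² = 0, so t = (√(D² + v²x²) − D)/v².
√(D² + v²x²) = √(0.219² + 0.104² × 19.3²) = 2.019; v² = 0.010816.
t = (2.019 − 0.219)/0.010816 = 166 days (vs. the pure-advection estimate x/v = 186 d).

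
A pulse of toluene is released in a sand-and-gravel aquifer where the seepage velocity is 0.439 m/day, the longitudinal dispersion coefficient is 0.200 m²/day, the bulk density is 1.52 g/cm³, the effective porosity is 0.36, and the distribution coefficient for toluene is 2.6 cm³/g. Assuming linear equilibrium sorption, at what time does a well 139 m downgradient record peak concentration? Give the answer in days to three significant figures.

3780 days

Retardation factor R = 1 + ρ_b·K_d/n = 1 + 1.52 × 2.6/0.36 = 11.98.
Sorption retards both mechanisms: v_R = v/R = 0.03664 m/day, D_R = D/R = 0.01669 m²/day.
Peak time from v_R²t² + 2D_R t − x² = 0: t = (√(D_R² + v_R²x²) − D_R)/v_R².
√(D_R² + v_R²x²) = √(0.01669² + 0.03664² × 139²) = 5.093; v_R² = 0.001342.
t = (5.093 − 0.01669)/0.001342 = 3780 days.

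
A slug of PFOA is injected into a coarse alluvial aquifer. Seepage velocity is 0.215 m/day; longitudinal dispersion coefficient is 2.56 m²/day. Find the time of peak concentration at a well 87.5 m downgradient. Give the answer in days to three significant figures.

For the 1D instantaneous-source solution, setting ∂C/∂t = 0 at fixed x gives v²t² + 2Dt − x² = 0, so t = (√(D² + v²x²) − D)/v².
√(D² + v²x²) = √(2.56² + 0.215² × 87.5²) = 18.99; v² = 0.046225.
t = (18.99 − 2.56)/0.046225 = 355 days (vs. the pure-advection estimate x/v = 407 d).

355 days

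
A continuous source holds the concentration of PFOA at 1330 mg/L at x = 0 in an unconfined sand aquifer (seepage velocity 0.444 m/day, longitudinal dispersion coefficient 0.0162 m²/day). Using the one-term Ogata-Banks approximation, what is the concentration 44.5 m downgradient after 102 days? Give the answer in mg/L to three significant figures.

888 mg/L

For a continuous step input, C/C₀ ≈ ½·erfc((x−vt)/(2√(Dt))).
vt = 0.444 × 102 = 45.288 m and 2√(Dt) = 2√(0.0162 × 102) = 2.571 m.
Argument (x−vt)/(2√(Dt)) = (44.5 − 45.288)/2.571 = -0.3065; ½·erfc(-0.3065) = 0.6677.
C = 1330 × 0.6677 = 888 mg/L.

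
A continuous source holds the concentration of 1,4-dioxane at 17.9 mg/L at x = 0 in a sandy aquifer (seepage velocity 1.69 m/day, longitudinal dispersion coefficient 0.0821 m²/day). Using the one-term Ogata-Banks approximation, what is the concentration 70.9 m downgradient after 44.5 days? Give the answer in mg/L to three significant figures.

16.9 mg/L

For a continuous step input, C/C₀ ≈ ½·erfc((x−vt)/(2√(Dt))).
vt = 1.69 × 44.5 = 75.205 m and 2√(Dt) = 2√(0.0821 × 44.5) = 3.823 m.
Argument (x−vt)/(2√(Dt)) = (70.9 − 75.205)/3.823 = -1.126; ½·erfc(-1.126) = 0.9444.
C = 17.9 × 0.9444 = 16.9 mg/L.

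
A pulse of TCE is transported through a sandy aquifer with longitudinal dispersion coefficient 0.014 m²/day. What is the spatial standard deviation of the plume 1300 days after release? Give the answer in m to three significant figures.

6.03 m

Dispersive spreading gives a Gaussian with σ² = 2Dt; advection only shifts the center.
σ = √(2 × 0.014 × 1300) = 6.03 m.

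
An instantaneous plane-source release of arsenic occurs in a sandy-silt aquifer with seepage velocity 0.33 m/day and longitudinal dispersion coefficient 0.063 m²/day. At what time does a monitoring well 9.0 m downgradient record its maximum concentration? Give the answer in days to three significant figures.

For the 1D instantaneous-source solution, setting ∂C/∂t = 0 at fixed x gives v²t² + 2Dt − x² = 0, so t = (√(D² + v²x²) − D)/v².
√(D² + v²x²) = √(0.063² + 0.33² × 9.0²) = 2.971; v² = 0.1089.
t = (2.971 − 0.063)/0.1089 = 26.7 days (vs. the pure-advection estimate x/v = 27.3 d).

26.7 days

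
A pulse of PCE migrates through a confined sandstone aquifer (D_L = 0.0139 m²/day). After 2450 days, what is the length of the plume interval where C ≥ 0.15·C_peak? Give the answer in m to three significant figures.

32.2 m

The plume is Gaussian with σ = √(2Dt) = √(2 × 0.0139 × 2450) = 8.253 m.
C/C_peak = exp(−Δx²/(2σ²)) = 0.15 ⇒ Δx = σ·√(−2 ln 0.15) = 8.253 × 1.948 = 16.08 m.
Width = 2Δx = 32.2 m.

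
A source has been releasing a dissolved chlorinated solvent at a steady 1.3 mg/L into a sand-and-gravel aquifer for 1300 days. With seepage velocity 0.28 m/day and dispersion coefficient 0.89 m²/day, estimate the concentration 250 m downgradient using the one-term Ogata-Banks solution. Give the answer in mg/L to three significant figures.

For a continuous step input, C/C₀ ≈ ½·erfc((x−vt)/(2√(Dt))).
vt = 0.28 × 1300 = 364 m and 2√(Dt) = 2√(0.89 × 1300) = 68.03 m.
Argument (x−vt)/(2√(Dt)) = (250 − 364)/68.03 = -1.676; ½·erfc(-1.676) = 0.9911.
C = 1.3 × 0.9911 = 1.29 mg/L.

1.29 mg/L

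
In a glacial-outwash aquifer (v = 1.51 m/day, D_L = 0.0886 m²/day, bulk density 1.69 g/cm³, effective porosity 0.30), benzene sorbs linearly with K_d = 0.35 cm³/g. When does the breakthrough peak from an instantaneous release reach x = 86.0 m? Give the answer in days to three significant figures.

169 days

Retardation factor R = 1 + ρ_b·K_d/n = 1 + 1.69 × 0.35/0.30 = 2.972.
Sorption retards both mechanisms: v_R = v/R = 0.5081 m/day, D_R = D/R = 0.02981 m²/day.
Peak time from v_R²t² + 2D_R t − x² = 0: t = (√(D_R² + v_R²x²) − D_R)/v_R².
√(D_R² + v_R²x²) = √(0.02981² + 0.5081² × 86.0²) = 43.70; v_R² = 0.2582.
t = (43.70 − 0.02981)/0.2582 = 169 days.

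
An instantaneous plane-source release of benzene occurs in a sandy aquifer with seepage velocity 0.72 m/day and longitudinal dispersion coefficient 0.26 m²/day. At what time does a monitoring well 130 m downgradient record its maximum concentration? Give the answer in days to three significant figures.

For the 1D instantaneous-source solution, setting ∂C/∂t = 0 at fixed x gives v²t² + 2Dt − x² = 0, so t = (√(D² + v²x²) − D)/v².
√(D² + v²x²) = √(0.26² + 0.72² × 130²) = 93.60; v² = 0.5184.
t = (93.60 − 0.26)/0.5184 = 180 days (vs. the pure-advection estimate x/v = 181 d).

180 days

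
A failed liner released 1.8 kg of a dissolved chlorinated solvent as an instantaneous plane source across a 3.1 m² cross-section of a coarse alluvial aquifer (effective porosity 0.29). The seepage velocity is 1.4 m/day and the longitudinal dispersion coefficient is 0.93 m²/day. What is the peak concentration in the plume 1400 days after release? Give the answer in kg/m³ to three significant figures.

The peak of an instantaneous 1D plume sits at x = vt; there the Gaussian factor is 1 and C_max = M/(n_e·A·√(4πDt)), where n_e·A is the pore area the mass is dissolved in.
√(4πDt) = √(4π × 0.93 × 1400) = 127.9 m, so C_max = 1.8/(0.29 × 3.1 × 127.9) = 0.0157 kg/m³.

0.0157 kg/m³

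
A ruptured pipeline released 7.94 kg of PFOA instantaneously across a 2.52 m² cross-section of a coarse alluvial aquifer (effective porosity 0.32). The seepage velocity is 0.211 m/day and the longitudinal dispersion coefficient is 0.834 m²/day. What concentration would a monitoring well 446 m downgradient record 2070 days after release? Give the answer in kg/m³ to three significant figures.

0.0660 kg/m³

For an instantaneous plane source, C(x,t) = M/(n_e·A·√(4πDt)) · exp(−(x−vt)²/(4Dt)), with n_e·A the pore (flow) area.
Plume center vt = 0.211 × 2070 = 436.77 m, so the well at 446 m is 9.23 m downgradient of the peak.
√(4πDt) = 147.3 m, giving peak height M/(n_e·A·√(4πDt)) = 7.94/(0.32 × 2.52 × 147.3) = 0.06684 kg/m³.
(x−vt)²/(4Dt) = (9.23)²/(4 × 0.834 × 2070) = 0.01234; exp(−0.01234) = 0.9877.
C = 0.06684 × 0.9877 = 0.0660 kg/m³.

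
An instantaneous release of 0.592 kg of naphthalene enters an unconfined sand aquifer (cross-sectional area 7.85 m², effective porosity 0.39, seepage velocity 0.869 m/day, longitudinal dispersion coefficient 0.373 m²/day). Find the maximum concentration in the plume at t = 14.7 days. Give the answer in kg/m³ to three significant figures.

0.0233 kg/m³

The peak of an instantaneous 1D plume sits at x = vt; there the Gaussian factor is 1 and C_max = M/(n_e·A·√(4πDt)), where n_e·A is the pore area the mass is dissolved in.
√(4πDt) = √(4π × 0.373 × 14.7) = 8.301 m, so C_max = 0.592/(0.39 × 7.85 × 8.301) = 0.0233 kg/m³.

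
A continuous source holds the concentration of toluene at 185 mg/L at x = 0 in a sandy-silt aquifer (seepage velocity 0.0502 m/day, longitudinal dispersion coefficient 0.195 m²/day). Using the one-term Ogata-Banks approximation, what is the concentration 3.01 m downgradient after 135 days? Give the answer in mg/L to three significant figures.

For a continuous step input, C/C₀ ≈ ½·erfc((x−vt)/(2√(Dt))).
vt = 0.0502 × 135 = 6.777 m and 2√(Dt) = 2√(0.195 × 135) = 10.26 m.
Argument (x−vt)/(2√(Dt)) = (3.01 − 6.777)/10.26 = -0.3672; ½·erfc(-0.3672) = 0.6982.
C = 185 × 0.6982 = 129 mg/L.

129 mg/L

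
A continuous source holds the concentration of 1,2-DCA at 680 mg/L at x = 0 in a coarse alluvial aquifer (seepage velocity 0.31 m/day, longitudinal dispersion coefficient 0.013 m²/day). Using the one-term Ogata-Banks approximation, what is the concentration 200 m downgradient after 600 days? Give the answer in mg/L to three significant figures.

For a continuous step input, C/C₀ ≈ ½·erfc((x−vt)/(2√(Dt))).
vt = 0.31 × 600 = 186 m and 2√(Dt) = 2√(0.013 × 600) = 5.586 m.
Argument (x−vt)/(2√(Dt)) = (200 − 186)/5.586 = 2.506; ½·erfc(2.506) = 0.0001970.
C = 680 × 0.0001970 = 0.134 mg/L.

0.134 mg/L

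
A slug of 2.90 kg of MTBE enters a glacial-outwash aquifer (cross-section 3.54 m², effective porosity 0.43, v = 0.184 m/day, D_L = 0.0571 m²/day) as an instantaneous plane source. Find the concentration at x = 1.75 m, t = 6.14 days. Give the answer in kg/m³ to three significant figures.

0.690 kg/m³

For an instantaneous plane source, C(x,t) = M/(n_e·A·√(4πDt)) · exp(−(x−vt)²/(4Dt)), with n_e·A the pore (flow) area.
Plume center vt = 0.184 × 6.14 = 1.12976 m, so the well at 1.75 m is 0.62024 m downgradient of the peak.
√(4πDt) = 2.099 m, giving peak height M/(n_e·A·√(4πDt)) = 2.90/(0.43 × 3.54 × 2.099) = 0.9076 kg/m³.
(x−vt)²/(4Dt) = (0.62024)²/(4 × 0.0571 × 6.14) = 0.2743; exp(−0.2743) = 0.7601.
C = 0.9076 × 0.7601 = 0.690 kg/m³.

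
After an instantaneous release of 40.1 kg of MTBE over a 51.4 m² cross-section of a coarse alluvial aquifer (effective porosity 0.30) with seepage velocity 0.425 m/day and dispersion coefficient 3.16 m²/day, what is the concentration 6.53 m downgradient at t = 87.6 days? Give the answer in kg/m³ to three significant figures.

For an instantaneous plane source, C(x,t) = M/(n_e·A·√(4πDt)) · exp(−(x−vt)²/(4Dt)), with n_e·A the pore (flow) area.
Plume center vt = 0.425 × 87.6 = 37.23 m, so the well at 6.53 m is 30.7 m upgradient of the peak.
√(4πDt) = 58.98 m, giving peak height M/(n_e·A·√(4πDt)) = 40.1/(0.30 × 51.4 × 58.98) = 0.04409 kg/m³.
(x−vt)²/(4Dt) = (-30.7)²/(4 × 3.16 × 87.6) = 0.8512; exp(−0.8512) = 0.4269.
C = 0.04409 × 0.4269 = 0.0188 kg/m³.

0.0188 kg/m³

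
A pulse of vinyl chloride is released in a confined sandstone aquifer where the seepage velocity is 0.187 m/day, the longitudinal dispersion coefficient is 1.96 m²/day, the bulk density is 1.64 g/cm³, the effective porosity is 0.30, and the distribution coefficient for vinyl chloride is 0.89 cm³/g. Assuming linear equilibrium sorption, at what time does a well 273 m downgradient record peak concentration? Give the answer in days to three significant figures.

Retardation factor R = 1 + ρ_b·K_d/n = 1 + 1.64 × 0.89/0.30 = 5.865.
Sorption retards both mechanisms: v_R = v/R = 0.03188 m/day, D_R = D/R = 0.3342 m²/day.
Peak time from v_R²t² + 2D_R t − x² = 0: t = (√(D_R² + v_R²x²) − D_R)/v_R².
√(D_R² + v_R²x²) = √(0.3342² + 0.03188² × 273²) = 8.710; v_R² = 0.001016.
t = (8.710 − 0.3342)/0.001016 = 8240 days.

8240 days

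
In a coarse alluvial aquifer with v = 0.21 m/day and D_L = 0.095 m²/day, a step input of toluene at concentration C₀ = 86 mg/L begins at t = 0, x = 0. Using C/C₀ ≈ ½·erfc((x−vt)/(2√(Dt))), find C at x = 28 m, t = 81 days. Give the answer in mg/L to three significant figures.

For a continuous step input, C/C₀ ≈ ½·erfc((x−vt)/(2√(Dt))).
vt = 0.21 × 81 = 17.01 m and 2√(Dt) = 2√(0.095 × 81) = 5.548 m.
Argument (x−vt)/(2√(Dt)) = (28 − 17.01)/5.548 = 1.981; ½·erfc(1.981) = 0.002543.
C = 86 × 0.002543 = 0.219 mg/L.

0.219 mg/L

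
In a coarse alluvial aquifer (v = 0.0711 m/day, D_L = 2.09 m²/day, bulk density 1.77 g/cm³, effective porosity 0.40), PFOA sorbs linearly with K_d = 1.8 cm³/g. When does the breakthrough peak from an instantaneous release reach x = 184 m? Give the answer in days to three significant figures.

Retardation factor R = 1 + ρ_b·K_d/n = 1 + 1.77 × 1.8/0.40 = 8.965.
Sorption retards both mechanisms: v_R = v/R = 0.007931 m/day, D_R = D/R = 0.2331 m²/day.
Peak time from v_R²t² + 2D_R t − x² = 0: t = (√(D_R² + v_R²x²) − D_R)/v_R².
√(D_R² + v_R²x²) = √(0.2331² + 0.007931² × 184²) = 1.478; v_R² = 6.290e-05.
t = (1.478 − 0.2331)/6.290e-05 = 19800 days.

19800 days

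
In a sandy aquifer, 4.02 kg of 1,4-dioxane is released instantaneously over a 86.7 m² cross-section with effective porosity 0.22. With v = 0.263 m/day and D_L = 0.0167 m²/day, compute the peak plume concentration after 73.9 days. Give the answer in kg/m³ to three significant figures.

0.0535 kg/m³

The peak of an instantaneous 1D plume sits at x = vt; there the Gaussian factor is 1 and C_max = M/(n_e·A·√(4πDt)), where n_e·A is the pore area the mass is dissolved in.
√(4πDt) = √(4π × 0.0167 × 73.9) = 3.938 m, so C_max = 4.02/(0.22 × 86.7 × 3.938) = 0.0535 kg/m³.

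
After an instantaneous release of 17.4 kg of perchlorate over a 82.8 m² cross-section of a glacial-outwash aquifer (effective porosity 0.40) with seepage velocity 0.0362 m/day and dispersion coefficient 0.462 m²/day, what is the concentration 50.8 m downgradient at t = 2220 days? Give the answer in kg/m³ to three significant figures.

For an instantaneous plane source, C(x,t) = M/(n_e·A·√(4πDt)) · exp(−(x−vt)²/(4Dt)), with n_e·A the pore (flow) area.
Plume center vt = 0.0362 × 2220 = 80.364 m, so the well at 50.8 m is 29.564 m upgradient of the peak.
√(4πDt) = 113.5 m, giving peak height M/(n_e·A·√(4πDt)) = 17.4/(0.40 × 82.8 × 113.5) = 0.004629 kg/m³.
(x−vt)²/(4Dt) = (-29.564)²/(4 × 0.462 × 2220) = 0.2130; exp(−0.2130) = 0.8082.
C = 0.004629 × 0.8082 = 0.00374 kg/m³.

0.00374 kg/m³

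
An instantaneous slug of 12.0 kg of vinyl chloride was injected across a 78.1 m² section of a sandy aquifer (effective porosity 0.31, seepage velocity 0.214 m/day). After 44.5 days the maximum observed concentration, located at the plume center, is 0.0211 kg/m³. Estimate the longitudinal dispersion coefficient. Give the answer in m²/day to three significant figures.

0.987 m²/day

At the plume center C_max = M/(n_e·A·√(4πDt)), so D = M²/(4πt·(n_e·A·C_max)²).
n_e·A·C_max = 0.31 × 78.1 × 0.0211 = 0.5109 kg/m.
D = 12.0²/(4π × 44.5 × 0.5109²) = 0.987 m²/day.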